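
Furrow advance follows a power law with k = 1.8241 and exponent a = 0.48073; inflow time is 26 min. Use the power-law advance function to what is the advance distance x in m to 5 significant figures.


Approach: apply the power-law advance function, x = k*t^a.
x = 1.8241 * 26^0.48073 = 8.7351 m
Therefore the advance distance x = 8.7351 m.


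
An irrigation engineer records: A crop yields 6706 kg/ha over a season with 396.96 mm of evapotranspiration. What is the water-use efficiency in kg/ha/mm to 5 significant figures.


Approach: apply the water-use efficiency ratio, WUE = yield/ET.
WUE = 6706 / 396.96 = 16.893 kg/ha/mm
Therefore the water-use efficiency = 16.893 kg/ha/mm.


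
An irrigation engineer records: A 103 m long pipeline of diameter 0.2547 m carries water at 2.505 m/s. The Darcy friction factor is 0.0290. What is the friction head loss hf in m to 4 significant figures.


Approach: apply the Darcy-Weisbach equation, hf = f*(L/D)*(v^2/(2g)).
hf = 0.0290 * (103/0.2547) * (2.505^2 / (2*9.81))
hf = 3.751 m
Therefore the friction head loss hf = 3.751 m.


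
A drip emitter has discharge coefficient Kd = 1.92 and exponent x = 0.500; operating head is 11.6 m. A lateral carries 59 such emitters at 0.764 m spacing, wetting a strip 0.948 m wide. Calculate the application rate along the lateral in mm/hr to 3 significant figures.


Approach: apply the emitter equation with a lateral mass balance, q = Kd*h^x; Q = n*q; rate = Q/(n*spacing*width).
Step 1 — single emitter flow (q = Kd*h^x):
  q = 1.92 * 11.6^0.500 = 6.5393 L/hr
Step 2 — total lateral flow: Q = 59 * 6.5393 = 385.82 L/hr
Step 3 — wetted area: A = 59 * 0.764 * 0.948 = 42.732 m^2
Step 4 — application rate: Q/A = 385.82/42.732 = 9.03 mm/hr
Therefore the application rate along the lateral = 9.03 mm/hr.


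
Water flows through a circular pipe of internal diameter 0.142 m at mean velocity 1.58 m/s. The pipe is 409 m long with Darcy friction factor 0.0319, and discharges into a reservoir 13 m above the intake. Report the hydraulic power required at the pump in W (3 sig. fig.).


Approach: apply continuity + Darcy-Weisbach + hydraulic power, Q = A*v; hf = f*(L/D)*(v^2/(2g)); H = static + hf; P = rho*g*Q*H.
Step 1 — flow rate (continuity, Q = A*v):
  A = pi*(0.142/2)^2 = 0.015837 m^2
  Q = 0.015837 * 1.58 = 0.025022 m^3/s
Step 2 — friction head loss (Darcy-Weisbach):
  hf = 0.0319 * (409/0.142) * (1.58^2 / (2*9.81))
  hf = 11.691 m
Step 3 — total head: H = 13 + 11.691 = 24.691 m
Step 4 — hydraulic power (P = rho*g*Q*H):
  P = 1000 * 9.81 * 0.025022 * 24.691 = 6060 W
Therefore the hydraulic power required at the pump = 6060 W.


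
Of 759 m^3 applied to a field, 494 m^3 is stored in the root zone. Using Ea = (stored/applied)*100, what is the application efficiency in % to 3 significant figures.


Ea = (494/759)*100 = 65.1 %
Therefore the application efficiency = 65.1 %.


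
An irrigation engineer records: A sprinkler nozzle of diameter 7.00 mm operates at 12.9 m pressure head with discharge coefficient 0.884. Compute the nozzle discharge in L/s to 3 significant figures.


Approach: apply the orifice equation, Q = Cd*A*sqrt(2*g*h), A = pi*(d/2)^2.
A = pi*(7.00e-3/2)^2 = 3.8485e-05 m^2
Q = 0.884 * 3.8485e-05 * sqrt(2*9.81*12.9) * 1000 = 0.541 L/s
Therefore the nozzle discharge = 0.541 L/s.


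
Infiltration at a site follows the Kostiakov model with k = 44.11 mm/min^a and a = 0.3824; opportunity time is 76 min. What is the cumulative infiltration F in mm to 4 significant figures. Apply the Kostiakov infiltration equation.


Approach: apply the Kostiakov infiltration equation, F = k*t^a.
F = 44.11 * 76^0.3824 = 231.1 mm
Therefore the cumulative infiltration F = 231.1 mm.


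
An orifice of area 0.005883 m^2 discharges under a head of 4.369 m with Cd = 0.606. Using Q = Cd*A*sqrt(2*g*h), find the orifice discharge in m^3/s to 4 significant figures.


Q = 0.606 * 0.005883 * sqrt(2*9.81*4.369) = 0.03301 m^3/s
Therefore the orifice discharge = 0.03301 m^3/s.


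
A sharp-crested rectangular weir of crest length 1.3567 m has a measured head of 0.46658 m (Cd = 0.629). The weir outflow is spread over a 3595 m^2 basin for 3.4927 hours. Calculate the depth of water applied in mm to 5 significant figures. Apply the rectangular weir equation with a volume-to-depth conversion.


Approach: apply the rectangular weir equation with a volume-to-depth conversion, Q = (2/3)*Cd*L*sqrt(2g)*H^1.5; d = Q*t/A * 1000.
Step 1 — weir discharge:
  Q = (2/3)*0.629*1.3567*sqrt(2*9.81)*0.46658^1.5 = 0.8031227 m^3/s
Step 2 — volume: V = 0.8031227 * 3.4927*3600 = 10098.24 m^3
Step 3 — depth: d = V/A * 1000 = 10098.24/3595 * 1000 = 2809.0 mm
Therefore the depth of water applied = 2809.0 mm.


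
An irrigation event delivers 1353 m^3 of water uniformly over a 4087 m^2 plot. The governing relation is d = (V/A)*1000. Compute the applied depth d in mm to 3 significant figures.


d = (1353 / 4087) * 1000 = 331 mm
Therefore the applied depth d = 331 mm.


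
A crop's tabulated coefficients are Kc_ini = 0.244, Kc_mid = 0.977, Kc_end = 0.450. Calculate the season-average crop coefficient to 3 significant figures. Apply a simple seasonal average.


Approach: apply a simple seasonal average, Kc_avg = (Kc_ini + Kc_mid + Kc_end)/3.
Kc_avg = (0.244 + 0.977 + 0.450)/3 = 0.557
Therefore the season-average crop coefficient = 0.557.


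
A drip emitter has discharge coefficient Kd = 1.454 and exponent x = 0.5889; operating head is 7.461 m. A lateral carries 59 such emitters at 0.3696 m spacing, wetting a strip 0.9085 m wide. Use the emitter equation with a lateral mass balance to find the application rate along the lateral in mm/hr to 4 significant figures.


Approach: apply the emitter equation with a lateral mass balance, q = Kd*h^x; Q = n*q; rate = Q/(n*spacing*width).
Step 1 — single emitter flow (q = Kd*h^x):
  q = 1.454 * 7.461^0.5889 = 4.74848 L/hr
Step 2 — total lateral flow: Q = 59 * 4.74848 = 280.160 L/hr
Step 3 — wetted area: A = 59 * 0.3696 * 0.9085 = 19.8111 m^2
Step 4 — application rate: Q/A = 280.160/19.8111 = 14.14 mm/hr
Therefore the application rate along the lateral = 14.14 mm/hr.


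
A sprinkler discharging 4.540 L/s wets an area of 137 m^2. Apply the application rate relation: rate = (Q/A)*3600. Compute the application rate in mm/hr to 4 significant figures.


rate = (4.540 / 137) * 3600 = 119.3 mm/hr
Therefore the application rate = 119.3 mm/hr.


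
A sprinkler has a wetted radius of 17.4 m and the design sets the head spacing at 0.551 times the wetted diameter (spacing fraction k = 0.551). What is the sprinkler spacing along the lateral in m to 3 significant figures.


Approach: apply the sprinkler spacing rule (spacing as a fraction of wetted diameter), S = k*(2*R).
S = 0.551 * (2 * 17.4) = 19.2 m
Therefore the sprinkler spacing along the lateral = 19.2 m.


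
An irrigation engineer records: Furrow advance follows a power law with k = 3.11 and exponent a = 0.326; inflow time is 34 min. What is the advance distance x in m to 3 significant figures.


Approach: apply the power-law advance function, x = k*t^a.
x = 3.11 * 34^0.326 = 9.82 m
Therefore the advance distance x = 9.82 m.


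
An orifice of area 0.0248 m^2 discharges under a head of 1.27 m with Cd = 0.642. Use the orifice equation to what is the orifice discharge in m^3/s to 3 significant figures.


Approach: apply the orifice equation, Q = Cd*A*sqrt(2*g*h).
Q = 0.642 * 0.0248 * sqrt(2*9.81*1.27) = 0.0795 m^3/s
Therefore the orifice discharge = 0.0795 m^3/s.


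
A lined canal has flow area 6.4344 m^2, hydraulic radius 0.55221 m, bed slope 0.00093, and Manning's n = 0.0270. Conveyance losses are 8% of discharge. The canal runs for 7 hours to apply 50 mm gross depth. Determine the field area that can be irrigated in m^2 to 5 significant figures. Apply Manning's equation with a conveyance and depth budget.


Approach: apply Manning's equation with a conveyance and depth budget, Q = (1/n)*A*R^(2/3)*S^(1/2); Q_field = Q*(1-loss); Area = Q_field*t/(d/1000).
Step 1 — canal discharge (Manning's equation):
  Q = (1/0.0270) * 6.4344 * 0.55221^(2/3) * 0.00093^(1/2) = 4.891649 m^3/s
Step 2 — delivered flow: Q_field = 4.891649*(1 - 8/100) = 4.500317 m^3/s
Step 3 — volume delivered: V = 4.500317 * 7*3600 = 113408.0 m^3
Step 4 — area served: A = V / (depth/1000) = 113408.0 / 0.05 = 2268200 m^2
Therefore the field area that can be irrigated = 2268200 m^2.


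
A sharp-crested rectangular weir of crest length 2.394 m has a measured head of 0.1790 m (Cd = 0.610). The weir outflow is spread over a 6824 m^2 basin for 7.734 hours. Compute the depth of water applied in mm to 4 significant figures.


Approach: apply the rectangular weir equation with a volume-to-depth conversion, Q = (2/3)*Cd*L*sqrt(2g)*H^1.5; d = Q*t/A * 1000.
Step 1 — weir discharge:
  Q = (2/3)*0.610*2.394*sqrt(2*9.81)*0.1790^1.5 = 0.326582 m^3/s
Step 2 — volume: V = 0.326582 * 7.734*3600 = 9092.82 m^3
Step 3 — depth: d = V/A * 1000 = 9092.82/6824 * 1000 = 1332 mm
Therefore the depth of water applied = 1332 mm.


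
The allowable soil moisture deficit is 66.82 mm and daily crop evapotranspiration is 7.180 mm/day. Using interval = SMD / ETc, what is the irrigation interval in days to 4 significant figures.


interval = 66.82 / 7.180 = 9.306 days
Therefore the irrigation interval = 9.306 days.


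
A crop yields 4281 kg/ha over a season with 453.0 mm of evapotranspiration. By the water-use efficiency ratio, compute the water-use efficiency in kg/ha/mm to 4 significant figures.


Approach: apply the water-use efficiency ratio, WUE = yield/ET.
WUE = 4281 / 453.0 = 9.450 kg/ha/mm
Therefore the water-use efficiency = 9.450 kg/ha/mm.


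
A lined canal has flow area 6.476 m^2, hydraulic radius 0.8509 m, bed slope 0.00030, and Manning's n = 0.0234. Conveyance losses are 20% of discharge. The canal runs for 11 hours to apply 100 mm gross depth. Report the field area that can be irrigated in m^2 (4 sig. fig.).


Approach: apply Manning's equation with a conveyance and depth budget, Q = (1/n)*A*R^(2/3)*S^(1/2); Q_field = Q*(1-loss); Area = Q_field*t/(d/1000).
Step 1 — canal discharge (Manning's equation):
  Q = (1/0.0234) * 6.476 * 0.8509^(2/3) * 0.00030^(1/2) = 4.30431 m^3/s
Step 2 — delivered flow: Q_field = 4.30431*(1 - 20/100) = 3.44345 m^3/s
Step 3 — volume delivered: V = 3.44345 * 11*3600 = 136361 m^3
Step 4 — area served: A = V / (depth/1000) = 136361 / 0.1 = 1364000 m^2
Therefore the field area that can be irrigated = 1364000 m^2.


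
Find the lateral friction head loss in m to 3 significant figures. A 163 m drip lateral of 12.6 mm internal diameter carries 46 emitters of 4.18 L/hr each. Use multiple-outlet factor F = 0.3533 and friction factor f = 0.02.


Approach: apply Darcy-Weisbach with the multiple-outlet F-factor, Q = n*q/(3600*1000) m^3/s; v = Q/A; hf = F*f*(L/D)*(v^2/(2g)).
Q = 46*4.18/(3600*1000) = 5.3411e-05 m^3/s
A = pi*(12.6e-3/2)^2 = 1.2469e-04 m^2, so v = Q/A = 0.42835 m/s
hf = 0.3533*0.02*(163/0.0126)*(0.42835^2/(2*9.81)) = 0.855 m
Therefore the lateral friction head loss = 0.855 m.


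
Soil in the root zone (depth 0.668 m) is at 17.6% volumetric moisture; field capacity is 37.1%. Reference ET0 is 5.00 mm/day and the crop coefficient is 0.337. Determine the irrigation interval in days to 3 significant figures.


Approach: apply soil-water budget scheduling, SMD = (FC-theta)/100*depth*1000; ETc = ET0*Kc; interval = SMD/ETc.
Step 1 — soil moisture deficit:
  SMD = (37.1 - 17.6)/100 * 0.668 * 1000 = 130.26 mm
Step 2 — daily crop ET (ETc = ET0*Kc):
  ETc = 5.00 * 0.337 = 1.6850 mm/day
Step 3 — irrigation interval (SMD/ETc):
  interval = 130.26 / 1.6850 = 77.3 days
Therefore the irrigation interval = 77.3 days.


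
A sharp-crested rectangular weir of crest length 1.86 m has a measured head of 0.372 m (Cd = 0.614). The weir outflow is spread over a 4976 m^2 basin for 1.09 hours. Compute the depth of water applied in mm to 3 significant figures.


Approach: apply the rectangular weir equation with a volume-to-depth conversion, Q = (2/3)*Cd*L*sqrt(2g)*H^1.5; d = Q*t/A * 1000.
Step 1 — weir discharge:
  Q = (2/3)*0.614*1.86*sqrt(2*9.81)*0.372^1.5 = 0.76516 m^3/s
Step 2 — volume: V = 0.76516 * 1.09*3600 = 3002.5 m^3
Step 3 — depth: d = V/A * 1000 = 3002.5/4976 * 1000 = 603 mm
Therefore the depth of water applied = 603 mm.


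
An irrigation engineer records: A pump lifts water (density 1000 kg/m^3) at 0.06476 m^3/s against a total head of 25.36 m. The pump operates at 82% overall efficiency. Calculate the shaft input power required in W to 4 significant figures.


Approach: apply hydraulic power then efficiency conversion, P = rho*g*Q*H; P_in = P/eta.
Step 1 — hydraulic power (P = rho*g*Q*H):
  P = 1000 * 9.81 * 0.06476 * 25.36 = 16111.1 W
Step 2 — input power: P_in = P/eta = 16111.1 / 0.82 = 19650 W
Therefore the shaft input power required = 19650 W.


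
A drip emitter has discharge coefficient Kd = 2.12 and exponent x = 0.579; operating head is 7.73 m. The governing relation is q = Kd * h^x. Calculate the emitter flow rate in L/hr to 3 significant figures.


q = 2.12 * 7.73^0.579 = 6.93 L/hr
Therefore the emitter flow rate = 6.93 L/hr.


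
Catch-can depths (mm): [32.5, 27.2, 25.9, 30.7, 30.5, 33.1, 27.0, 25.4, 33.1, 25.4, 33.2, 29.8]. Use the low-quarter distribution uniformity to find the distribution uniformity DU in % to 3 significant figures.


Approach: apply the low-quarter distribution uniformity, DU = (mean of lowest quarter of readings / overall mean)*100.
sorted lowest 3 of 12: [25.4, 25.4, 25.9] -> mean = 25.567 mm
overall mean = 29.483 mm
DU = (25.567/29.483)*100 = 86.7 %
Therefore the distribution uniformity DU = 86.7 %.


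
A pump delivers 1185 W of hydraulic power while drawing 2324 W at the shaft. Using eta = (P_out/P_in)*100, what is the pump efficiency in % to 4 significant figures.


eta = (1185 / 2324) * 100 = 50.99 %
Therefore the pump efficiency = 50.99 %.


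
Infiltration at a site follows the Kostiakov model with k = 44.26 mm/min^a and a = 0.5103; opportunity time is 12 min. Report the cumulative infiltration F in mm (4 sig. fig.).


Approach: apply the Kostiakov infiltration equation, F = k*t^a.
F = 44.26 * 12^0.5103 = 157.3 mm
Therefore the cumulative infiltration F = 157.3 mm.


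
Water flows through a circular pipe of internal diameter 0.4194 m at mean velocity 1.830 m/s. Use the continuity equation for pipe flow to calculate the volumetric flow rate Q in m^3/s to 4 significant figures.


Approach: apply the continuity equation for pipe flow, Q = A * v with A = pi*(D/2)^2.
A = pi*(0.4194/2)^2 = 0.138149 m^2
Q = 0.138149 * 1.830 = 0.2528 m^3/s
Therefore the volumetric flow rate Q = 0.2528 m^3/s.


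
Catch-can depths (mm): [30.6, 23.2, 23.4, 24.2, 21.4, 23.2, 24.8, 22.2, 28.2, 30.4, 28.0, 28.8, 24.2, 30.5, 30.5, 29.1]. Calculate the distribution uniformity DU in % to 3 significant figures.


Approach: apply the low-quarter distribution uniformity, DU = (mean of lowest quarter of readings / overall mean)*100.
sorted lowest 4 of 16: [21.4, 22.2, 23.2, 23.2] -> mean = 22.500 mm
overall mean = 26.419 mm
DU = (22.500/26.419)*100 = 85.2 %
Therefore the distribution uniformity DU = 85.2 %.


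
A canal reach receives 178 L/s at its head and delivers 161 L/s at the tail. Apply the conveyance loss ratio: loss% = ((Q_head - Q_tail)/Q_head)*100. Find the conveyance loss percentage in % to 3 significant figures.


loss = ((178 - 161)/178)*100 = 9.55 %
Therefore the conveyance loss percentage = 9.55 %.


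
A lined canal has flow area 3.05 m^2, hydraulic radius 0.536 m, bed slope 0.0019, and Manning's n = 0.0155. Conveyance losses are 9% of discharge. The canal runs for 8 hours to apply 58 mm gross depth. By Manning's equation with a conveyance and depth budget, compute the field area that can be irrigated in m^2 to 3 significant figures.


Approach: apply Manning's equation with a conveyance and depth budget, Q = (1/n)*A*R^(2/3)*S^(1/2); Q_field = Q*(1-loss); Area = Q_field*t/(d/1000).
Step 1 — canal discharge (Manning's equation):
  Q = (1/0.0155) * 3.05 * 0.536^(2/3) * 0.0019^(1/2) = 5.6596 m^3/s
Step 2 — delivered flow: Q_field = 5.6596*(1 - 9/100) = 5.1503 m^3/s
Step 3 — volume delivered: V = 5.1503 * 8*3600 = 148330 m^3
Step 4 — area served: A = V / (depth/1000) = 148330 / 0.058 = 2560000 m^2
Therefore the field area that can be irrigated = 2560000 m^2.


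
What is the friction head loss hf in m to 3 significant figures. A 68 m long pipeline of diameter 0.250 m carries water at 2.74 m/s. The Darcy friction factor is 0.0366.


Approach: apply the Darcy-Weisbach equation, hf = f*(L/D)*(v^2/(2g)).
hf = 0.0366 * (68/0.250) * (2.74^2 / (2*9.81))
hf = 3.81 m
Therefore the friction head loss hf = 3.81 m.


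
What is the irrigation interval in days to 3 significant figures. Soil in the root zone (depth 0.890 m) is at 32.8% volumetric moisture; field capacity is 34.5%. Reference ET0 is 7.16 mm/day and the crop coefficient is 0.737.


Approach: apply soil-water budget scheduling, SMD = (FC-theta)/100*depth*1000; ETc = ET0*Kc; interval = SMD/ETc.
Step 1 — soil moisture deficit:
  SMD = (34.5 - 32.8)/100 * 0.890 * 1000 = 15.130 mm
Step 2 — daily crop ET (ETc = ET0*Kc):
  ETc = 7.16 * 0.737 = 5.2769 mm/day
Step 3 — irrigation interval (SMD/ETc):
  interval = 15.130 / 5.2769 = 2.87 days
Therefore the irrigation interval = 2.87 days.


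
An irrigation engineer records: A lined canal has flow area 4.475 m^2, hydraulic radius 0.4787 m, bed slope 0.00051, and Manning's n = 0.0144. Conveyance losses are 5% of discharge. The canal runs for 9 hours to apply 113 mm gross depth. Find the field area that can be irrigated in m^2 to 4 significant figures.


Approach: apply Manning's equation with a conveyance and depth budget, Q = (1/n)*A*R^(2/3)*S^(1/2); Q_field = Q*(1-loss); Area = Q_field*t/(d/1000).
Step 1 — canal discharge (Manning's equation):
  Q = (1/0.0144) * 4.475 * 0.4787^(2/3) * 0.00051^(1/2) = 4.29462 m^3/s
Step 2 — delivered flow: Q_field = 4.29462*(1 - 5/100) = 4.07989 m^3/s
Step 3 — volume delivered: V = 4.07989 * 9*3600 = 132188 m^3
Step 4 — area served: A = V / (depth/1000) = 132188 / 0.113 = 1170000 m^2
Therefore the field area that can be irrigated = 1170000 m^2.


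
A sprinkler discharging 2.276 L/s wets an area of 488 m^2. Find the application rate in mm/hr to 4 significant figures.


Approach: apply the application rate relation, rate = (Q/A)*3600.
rate = (2.276 / 488) * 3600 = 16.79 mm/hr
Therefore the application rate = 16.79 mm/hr.


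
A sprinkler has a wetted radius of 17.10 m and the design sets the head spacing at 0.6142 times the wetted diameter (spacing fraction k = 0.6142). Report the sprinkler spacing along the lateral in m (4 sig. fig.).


Approach: apply the sprinkler spacing rule (spacing as a fraction of wetted diameter), S = k*(2*R).
S = 0.6142 * (2 * 17.10) = 21.01 m
Therefore the sprinkler spacing along the lateral = 21.01 m.


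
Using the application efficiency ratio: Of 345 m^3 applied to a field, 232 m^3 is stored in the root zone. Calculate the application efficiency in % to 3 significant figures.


Approach: apply the application efficiency ratio, Ea = (stored/applied)*100.
Ea = (232/345)*100 = 67.2 %
Therefore the application efficiency = 67.2 %.


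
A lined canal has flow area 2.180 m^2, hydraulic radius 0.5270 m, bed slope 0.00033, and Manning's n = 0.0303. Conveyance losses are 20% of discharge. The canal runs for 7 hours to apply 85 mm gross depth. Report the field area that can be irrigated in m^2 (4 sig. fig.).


Approach: apply Manning's equation with a conveyance and depth budget, Q = (1/n)*A*R^(2/3)*S^(1/2); Q_field = Q*(1-loss); Area = Q_field*t/(d/1000).
Step 1 — canal discharge (Manning's equation):
  Q = (1/0.0303) * 2.180 * 0.5270^(2/3) * 0.00033^(1/2) = 0.852729 m^3/s
Step 2 — delivered flow: Q_field = 0.852729*(1 - 20/100) = 0.682184 m^3/s
Step 3 — volume delivered: V = 0.682184 * 7*3600 = 17191.0 m^3
Step 4 — area served: A = V / (depth/1000) = 17191.0 / 0.085 = 202200 m^2
Therefore the field area that can be irrigated = 202200 m^2.


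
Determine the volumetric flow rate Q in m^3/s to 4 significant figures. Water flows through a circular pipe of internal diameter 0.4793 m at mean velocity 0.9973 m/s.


Approach: apply the continuity equation for pipe flow, Q = A * v with A = pi*(D/2)^2.
A = pi*(0.4793/2)^2 = 0.180428 m^2
Q = 0.180428 * 0.9973 = 0.1799 m^3/s
Therefore the volumetric flow rate Q = 0.1799 m^3/s.


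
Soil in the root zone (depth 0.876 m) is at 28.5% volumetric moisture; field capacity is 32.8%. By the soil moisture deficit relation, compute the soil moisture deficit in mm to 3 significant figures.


Approach: apply the soil moisture deficit relation, SMD = (FC - theta)/100 * depth * 1000.
SMD = (32.8 - 28.5)/100 * 0.876 * 1000 = 37.7 mm
Therefore the soil moisture deficit = 37.7 mm.


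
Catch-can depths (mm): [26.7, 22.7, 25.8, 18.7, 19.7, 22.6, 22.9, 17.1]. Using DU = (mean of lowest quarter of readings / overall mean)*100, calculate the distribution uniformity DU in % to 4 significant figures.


sorted lowest 2 of 8: [17.1, 18.7] -> mean = 17.9000 mm
overall mean = 22.0250 mm
DU = (17.9000/22.0250)*100 = 81.27 %
Therefore the distribution uniformity DU = 81.27 %.


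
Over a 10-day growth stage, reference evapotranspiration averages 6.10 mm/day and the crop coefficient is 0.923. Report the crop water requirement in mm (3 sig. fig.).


Approach: apply the crop water requirement relation, CWR = ET0 * Kc * days.
CWR = 6.10 * 0.923 * 10 = 56.3 mm
Therefore the crop water requirement = 56.3 mm.


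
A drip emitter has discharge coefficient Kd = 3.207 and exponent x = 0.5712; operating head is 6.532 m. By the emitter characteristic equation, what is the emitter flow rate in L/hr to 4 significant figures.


Approach: apply the emitter characteristic equation, q = Kd * h^x.
q = 3.207 * 6.532^0.5712 = 9.368 L/hr
Therefore the emitter flow rate = 9.368 L/hr.


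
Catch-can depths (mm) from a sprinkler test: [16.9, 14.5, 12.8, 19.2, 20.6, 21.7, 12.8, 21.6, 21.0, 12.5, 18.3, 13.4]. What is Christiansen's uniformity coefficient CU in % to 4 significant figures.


Approach: apply Christiansen's uniformity coefficient, CU = (1 - mean_abs_deviation/mean)*100.
mean = 17.1083 mm
mean |d_i - mean| = 3.29167 mm
CU = (1 - 3.29167/17.1083)*100 = 80.76 %
Therefore Christiansen's uniformity coefficient CU = 80.76 %.


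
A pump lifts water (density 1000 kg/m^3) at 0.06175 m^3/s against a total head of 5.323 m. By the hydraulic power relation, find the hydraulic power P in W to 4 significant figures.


Approach: apply the hydraulic power relation, P = rho*g*Q*H.
P = 1000 * 9.81 * 0.06175 * 5.323 = 3225 W
Therefore the hydraulic power P = 3225 W.


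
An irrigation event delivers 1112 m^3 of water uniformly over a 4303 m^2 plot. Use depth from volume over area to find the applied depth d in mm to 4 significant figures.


Approach: apply depth from volume over area, d = (V/A)*1000.
d = (1112 / 4303) * 1000 = 258.4 mm
Therefore the applied depth d = 258.4 mm.


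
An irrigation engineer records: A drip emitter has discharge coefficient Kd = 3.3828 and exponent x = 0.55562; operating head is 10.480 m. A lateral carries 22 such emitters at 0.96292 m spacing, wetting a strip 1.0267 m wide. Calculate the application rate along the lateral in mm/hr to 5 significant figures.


Approach: apply the emitter equation with a lateral mass balance, q = Kd*h^x; Q = n*q; rate = Q/(n*spacing*width).
Step 1 — single emitter flow (q = Kd*h^x):
  q = 3.3828 * 10.480^0.55562 = 12.47985 L/hr
Step 2 — total lateral flow: Q = 22 * 12.47985 = 274.5568 L/hr
Step 3 — wetted area: A = 22 * 0.96292 * 1.0267 = 21.74986 m^2
Step 4 — application rate: Q/A = 274.5568/21.74986 = 12.623 mm/hr
Therefore the application rate along the lateral = 12.623 mm/hr.


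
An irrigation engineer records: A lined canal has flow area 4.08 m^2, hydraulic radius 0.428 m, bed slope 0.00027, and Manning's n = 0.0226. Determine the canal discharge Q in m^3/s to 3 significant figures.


Approach: apply Manning's equation, Q = (1/n)*A*R^(2/3)*S^(1/2).
Q = (1/0.0226) * 4.08 * 0.428^(2/3) * 0.00027^(1/2) = 1.68 m^3/s
Therefore the canal discharge Q = 1.68 m^3/s.


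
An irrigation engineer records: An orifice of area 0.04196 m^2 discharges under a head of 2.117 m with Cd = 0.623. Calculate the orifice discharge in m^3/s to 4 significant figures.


Approach: apply the orifice equation, Q = Cd*A*sqrt(2*g*h).
Q = 0.623 * 0.04196 * sqrt(2*9.81*2.117) = 0.1685 m^3/s
Therefore the orifice discharge = 0.1685 m^3/s.


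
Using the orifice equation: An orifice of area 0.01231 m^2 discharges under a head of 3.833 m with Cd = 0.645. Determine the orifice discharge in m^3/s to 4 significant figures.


Approach: apply the orifice equation, Q = Cd*A*sqrt(2*g*h).
Q = 0.645 * 0.01231 * sqrt(2*9.81*3.833) = 0.06886 m^3/s
Therefore the orifice discharge = 0.06886 m^3/s.


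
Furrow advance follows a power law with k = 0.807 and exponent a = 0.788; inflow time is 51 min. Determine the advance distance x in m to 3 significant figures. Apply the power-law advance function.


Approach: apply the power-law advance function, x = k*t^a.
x = 0.807 * 51^0.788 = 17.9 m
Therefore the advance distance x = 17.9 m.


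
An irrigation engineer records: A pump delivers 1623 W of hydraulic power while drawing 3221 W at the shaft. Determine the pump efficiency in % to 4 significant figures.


Approach: apply the efficiency ratio, eta = (P_out/P_in)*100.
eta = (1623 / 3221) * 100 = 50.39 %
Therefore the pump efficiency = 50.39 %.


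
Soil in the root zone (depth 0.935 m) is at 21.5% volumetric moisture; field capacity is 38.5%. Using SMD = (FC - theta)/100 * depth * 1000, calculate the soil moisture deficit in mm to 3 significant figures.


SMD = (38.5 - 21.5)/100 * 0.935 * 1000 = 159 mm
Therefore the soil moisture deficit = 159 mm.


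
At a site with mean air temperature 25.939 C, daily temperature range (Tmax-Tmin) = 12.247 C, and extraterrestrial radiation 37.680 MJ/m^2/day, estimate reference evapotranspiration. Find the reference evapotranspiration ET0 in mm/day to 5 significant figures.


Approach: apply the Hargreaves-Samani method, ET0 = 0.0023*(Tmean+17.8)*sqrt(Tmax-Tmin)*0.408*Ra.
ET0 = 0.0023*(25.939+17.8)*sqrt(12.247)*0.408*37.680 = 5.4123 mm/day
Therefore the reference evapotranspiration ET0 = 5.4123 mm/day.


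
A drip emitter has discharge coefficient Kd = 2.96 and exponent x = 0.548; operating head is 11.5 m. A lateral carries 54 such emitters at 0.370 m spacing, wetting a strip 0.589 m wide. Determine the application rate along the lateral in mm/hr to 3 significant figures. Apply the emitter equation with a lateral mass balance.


Approach: apply the emitter equation with a lateral mass balance, q = Kd*h^x; Q = n*q; rate = Q/(n*spacing*width).
Step 1 — single emitter flow (q = Kd*h^x):
  q = 2.96 * 11.5^0.548 = 11.286 L/hr
Step 2 — total lateral flow: Q = 54 * 11.286 = 609.46 L/hr
Step 3 — wetted area: A = 54 * 0.370 * 0.589 = 11.768 m^2
Step 4 — application rate: Q/A = 609.46/11.768 = 51.8 mm/hr
Therefore the application rate along the lateral = 51.8 mm/hr.


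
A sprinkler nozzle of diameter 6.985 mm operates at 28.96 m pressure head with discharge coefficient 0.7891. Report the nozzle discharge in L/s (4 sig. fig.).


Approach: apply the orifice equation, Q = Cd*A*sqrt(2*g*h), A = pi*(d/2)^2.
A = pi*(6.985e-3/2)^2 = 3.83198e-05 m^2
Q = 0.7891 * 3.83198e-05 * sqrt(2*9.81*28.96) * 1000 = 0.7208 L/s
Therefore the nozzle discharge = 0.7208 L/s.


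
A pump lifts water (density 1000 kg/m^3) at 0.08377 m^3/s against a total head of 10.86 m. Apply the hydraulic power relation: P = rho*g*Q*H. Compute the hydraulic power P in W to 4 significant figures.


P = 1000 * 9.81 * 0.08377 * 10.86 = 8925 W
Therefore the hydraulic power P = 8925 W.


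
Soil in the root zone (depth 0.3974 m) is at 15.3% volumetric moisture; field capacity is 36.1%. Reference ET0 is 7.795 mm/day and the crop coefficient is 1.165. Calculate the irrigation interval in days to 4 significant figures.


Approach: apply soil-water budget scheduling, SMD = (FC-theta)/100*depth*1000; ETc = ET0*Kc; interval = SMD/ETc.
Step 1 — soil moisture deficit:
  SMD = (36.1 - 15.3)/100 * 0.3974 * 1000 = 82.6592 mm
Step 2 — daily crop ET (ETc = ET0*Kc):
  ETc = 7.795 * 1.165 = 9.08117 mm/day
Step 3 — irrigation interval (SMD/ETc):
  interval = 82.6592 / 9.08117 = 9.102 days
Therefore the irrigation interval = 9.102 days.


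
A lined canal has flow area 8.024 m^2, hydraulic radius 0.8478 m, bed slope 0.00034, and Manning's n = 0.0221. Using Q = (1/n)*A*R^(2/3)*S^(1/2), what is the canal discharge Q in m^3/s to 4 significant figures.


Q = (1/0.0221) * 8.024 * 0.8478^(2/3) * 0.00034^(1/2) = 5.997 m^3/s
Therefore the canal discharge Q = 5.997 m^3/s.


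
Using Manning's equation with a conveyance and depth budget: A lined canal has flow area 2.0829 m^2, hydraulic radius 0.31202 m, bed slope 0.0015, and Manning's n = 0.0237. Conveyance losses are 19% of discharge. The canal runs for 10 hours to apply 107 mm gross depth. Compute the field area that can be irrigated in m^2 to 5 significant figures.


Approach: apply Manning's equation with a conveyance and depth budget, Q = (1/n)*A*R^(2/3)*S^(1/2); Q_field = Q*(1-loss); Area = Q_field*t/(d/1000).
Step 1 — canal discharge (Manning's equation):
  Q = (1/0.0237) * 2.0829 * 0.31202^(2/3) * 0.0015^(1/2) = 1.565864 m^3/s
Step 2 — delivered flow: Q_field = 1.565864*(1 - 19/100) = 1.268350 m^3/s
Step 3 — volume delivered: V = 1.268350 * 10*3600 = 45660.59 m^3
Step 4 — area served: A = V / (depth/1000) = 45660.59 / 0.107 = 426730 m^2
Therefore the field area that can be irrigated = 426730 m^2.


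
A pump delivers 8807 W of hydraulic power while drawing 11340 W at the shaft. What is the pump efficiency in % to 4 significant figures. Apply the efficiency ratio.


Approach: apply the efficiency ratio, eta = (P_out/P_in)*100.
eta = (8807 / 11340) * 100 = 77.66 %
Therefore the pump efficiency = 77.66 %.


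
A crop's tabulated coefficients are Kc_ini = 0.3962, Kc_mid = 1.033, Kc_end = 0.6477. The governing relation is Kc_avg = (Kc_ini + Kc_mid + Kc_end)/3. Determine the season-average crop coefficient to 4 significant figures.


Kc_avg = (0.3962 + 1.033 + 0.6477)/3 = 0.6923
Therefore the season-average crop coefficient = 0.6923.


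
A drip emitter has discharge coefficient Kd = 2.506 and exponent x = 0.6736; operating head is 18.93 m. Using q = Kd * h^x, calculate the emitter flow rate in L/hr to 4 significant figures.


q = 2.506 * 18.93^0.6736 = 18.17 L/hr
Therefore the emitter flow rate = 18.17 L/hr.


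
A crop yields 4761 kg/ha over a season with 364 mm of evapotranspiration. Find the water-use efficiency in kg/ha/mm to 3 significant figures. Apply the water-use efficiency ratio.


Approach: apply the water-use efficiency ratio, WUE = yield/ET.
WUE = 4761 / 364 = 13.1 kg/ha/mm
Therefore the water-use efficiency = 13.1 kg/ha/mm.


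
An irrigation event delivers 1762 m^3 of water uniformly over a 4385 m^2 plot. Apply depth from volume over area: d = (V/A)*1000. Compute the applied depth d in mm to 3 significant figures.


d = (1762 / 4385) * 1000 = 402 mm
Therefore the applied depth d = 402 mm.


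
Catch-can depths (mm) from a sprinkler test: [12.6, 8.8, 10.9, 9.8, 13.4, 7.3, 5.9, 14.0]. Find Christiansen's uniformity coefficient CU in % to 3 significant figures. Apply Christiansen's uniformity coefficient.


Approach: apply Christiansen's uniformity coefficient, CU = (1 - mean_abs_deviation/mean)*100.
mean = 10.338 mm
mean |d_i - mean| = 2.3875 mm
CU = (1 - 2.3875/10.338)*100 = 76.9 %
Therefore Christiansen's uniformity coefficient CU = 76.9 %.


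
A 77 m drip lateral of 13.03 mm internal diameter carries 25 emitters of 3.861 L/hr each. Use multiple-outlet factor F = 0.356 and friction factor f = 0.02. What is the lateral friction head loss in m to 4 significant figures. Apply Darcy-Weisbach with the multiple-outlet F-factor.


Approach: apply Darcy-Weisbach with the multiple-outlet F-factor, Q = n*q/(3600*1000) m^3/s; v = Q/A; hf = F*f*(L/D)*(v^2/(2g)).
Q = 25*3.861/(3600*1000) = 2.68125e-05 m^3/s
A = pi*(13.03e-3/2)^2 = 1.33346e-04 m^2, so v = Q/A = 0.201075 m/s
hf = 0.356*0.02*(77/0.01303)*(0.201075^2/(2*9.81)) = 0.08671 m
Therefore the lateral friction head loss = 0.08671 m.


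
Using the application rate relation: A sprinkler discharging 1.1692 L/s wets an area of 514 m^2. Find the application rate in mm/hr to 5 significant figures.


Approach: apply the application rate relation, rate = (Q/A)*3600.
rate = (1.1692 / 514) * 3600 = 8.1889 mm/hr
Therefore the application rate = 8.1889 mm/hr.


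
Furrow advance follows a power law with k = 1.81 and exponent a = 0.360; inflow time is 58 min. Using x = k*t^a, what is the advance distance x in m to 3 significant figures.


x = 1.81 * 58^0.360 = 7.81 m
Therefore the advance distance x = 7.81 m.


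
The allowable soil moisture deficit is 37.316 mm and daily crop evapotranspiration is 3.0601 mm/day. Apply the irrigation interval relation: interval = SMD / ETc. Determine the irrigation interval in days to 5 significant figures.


interval = 37.316 / 3.0601 = 12.194 days
Therefore the irrigation interval = 12.194 days.


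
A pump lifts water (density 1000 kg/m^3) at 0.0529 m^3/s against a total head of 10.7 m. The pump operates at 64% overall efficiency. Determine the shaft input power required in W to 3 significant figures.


Approach: apply hydraulic power then efficiency conversion, P = rho*g*Q*H; P_in = P/eta.
Step 1 — hydraulic power (P = rho*g*Q*H):
  P = 1000 * 9.81 * 0.0529 * 10.7 = 5552.8 W
Step 2 — input power: P_in = P/eta = 5552.8 / 0.64 = 8680 W
Therefore the shaft input power required = 8680 W.


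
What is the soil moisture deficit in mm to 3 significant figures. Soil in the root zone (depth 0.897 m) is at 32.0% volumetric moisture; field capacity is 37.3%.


Approach: apply the soil moisture deficit relation, SMD = (FC - theta)/100 * depth * 1000.
SMD = (37.3 - 32.0)/100 * 0.897 * 1000 = 47.5 mm
Therefore the soil moisture deficit = 47.5 mm.


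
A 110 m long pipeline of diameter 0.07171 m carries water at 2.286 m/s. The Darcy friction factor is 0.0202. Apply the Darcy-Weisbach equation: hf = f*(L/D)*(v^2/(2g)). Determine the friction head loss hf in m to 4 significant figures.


hf = 0.0202 * (110/0.07171) * (2.286^2 / (2*9.81))
hf = 8.253 m
Therefore the friction head loss hf = 8.253 m.


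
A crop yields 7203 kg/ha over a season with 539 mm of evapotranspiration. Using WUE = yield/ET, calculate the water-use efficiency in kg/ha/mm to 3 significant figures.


WUE = 7203 / 539 = 13.4 kg/ha/mm
Therefore the water-use efficiency = 13.4 kg/ha/mm.


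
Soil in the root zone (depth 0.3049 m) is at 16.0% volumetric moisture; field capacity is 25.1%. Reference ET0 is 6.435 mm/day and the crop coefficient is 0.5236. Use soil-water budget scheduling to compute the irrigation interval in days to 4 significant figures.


Approach: apply soil-water budget scheduling, SMD = (FC-theta)/100*depth*1000; ETc = ET0*Kc; interval = SMD/ETc.
Step 1 — soil moisture deficit:
  SMD = (25.1 - 16.0)/100 * 0.3049 * 1000 = 27.7459 mm
Step 2 — daily crop ET (ETc = ET0*Kc):
  ETc = 6.435 * 0.5236 = 3.36937 mm/day
Step 3 — irrigation interval (SMD/ETc):
  interval = 27.7459 / 3.36937 = 8.235 days
Therefore the irrigation interval = 8.235 days.


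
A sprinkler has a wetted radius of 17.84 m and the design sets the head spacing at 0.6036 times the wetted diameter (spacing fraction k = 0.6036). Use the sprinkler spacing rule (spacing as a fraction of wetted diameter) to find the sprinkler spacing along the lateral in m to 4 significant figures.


Approach: apply the sprinkler spacing rule (spacing as a fraction of wetted diameter), S = k*(2*R).
S = 0.6036 * (2 * 17.84) = 21.54 m
Therefore the sprinkler spacing along the lateral = 21.54 m.


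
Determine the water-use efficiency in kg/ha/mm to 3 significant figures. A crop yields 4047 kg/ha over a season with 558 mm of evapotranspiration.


Approach: apply the water-use efficiency ratio, WUE = yield/ET.
WUE = 4047 / 558 = 7.25 kg/ha/mm
Therefore the water-use efficiency = 7.25 kg/ha/mm.


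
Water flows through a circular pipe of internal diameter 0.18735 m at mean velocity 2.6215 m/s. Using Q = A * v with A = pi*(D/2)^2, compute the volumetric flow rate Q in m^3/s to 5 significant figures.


A = pi*(0.18735/2)^2 = 0.02756749 m^2
Q = 0.02756749 * 2.6215 = 0.072268 m^3/s
Therefore the volumetric flow rate Q = 0.072268 m^3/s.


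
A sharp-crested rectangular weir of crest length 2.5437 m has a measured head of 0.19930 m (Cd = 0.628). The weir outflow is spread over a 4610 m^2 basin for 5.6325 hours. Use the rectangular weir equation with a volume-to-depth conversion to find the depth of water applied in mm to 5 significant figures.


Approach: apply the rectangular weir equation with a volume-to-depth conversion, Q = (2/3)*Cd*L*sqrt(2g)*H^1.5; d = Q*t/A * 1000.
Step 1 — weir discharge:
  Q = (2/3)*0.628*2.5437*sqrt(2*9.81)*0.19930^1.5 = 0.4197056 m^3/s
Step 2 — volume: V = 0.4197056 * 5.6325*3600 = 8510.370 m^3
Step 3 — depth: d = V/A * 1000 = 8510.370/4610 * 1000 = 1846.1 mm
Therefore the depth of water applied = 1846.1 mm.


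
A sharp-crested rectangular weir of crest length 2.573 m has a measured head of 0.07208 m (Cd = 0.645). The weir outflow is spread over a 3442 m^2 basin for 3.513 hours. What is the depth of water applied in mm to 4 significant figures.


Approach: apply the rectangular weir equation with a volume-to-depth conversion, Q = (2/3)*Cd*L*sqrt(2g)*H^1.5; d = Q*t/A * 1000.
Step 1 — weir discharge:
  Q = (2/3)*0.645*2.573*sqrt(2*9.81)*0.07208^1.5 = 0.0948375 m^3/s
Step 2 — volume: V = 0.0948375 * 3.513*3600 = 1199.39 m^3
Step 3 — depth: d = V/A * 1000 = 1199.39/3442 * 1000 = 348.5 mm
Therefore the depth of water applied = 348.5 mm.


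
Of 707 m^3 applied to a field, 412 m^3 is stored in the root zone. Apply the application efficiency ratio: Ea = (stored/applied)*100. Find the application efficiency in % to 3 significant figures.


Ea = (412/707)*100 = 58.3 %
Therefore the application efficiency = 58.3 %.


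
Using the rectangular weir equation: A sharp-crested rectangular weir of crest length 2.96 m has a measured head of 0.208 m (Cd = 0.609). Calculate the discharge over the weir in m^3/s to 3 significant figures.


Approach: apply the rectangular weir equation, Q = (2/3)*Cd*L*sqrt(2g)*H^1.5.
Q = (2/3)*0.609*2.96*sqrt(2*9.81)*0.208^1.5 = 0.505 m^3/s
Therefore the discharge over the weir = 0.505 m^3/s.


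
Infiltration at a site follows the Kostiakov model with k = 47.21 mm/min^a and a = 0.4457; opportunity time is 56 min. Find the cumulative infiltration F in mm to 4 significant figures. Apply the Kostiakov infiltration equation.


Approach: apply the Kostiakov infiltration equation, F = k*t^a.
F = 47.21 * 56^0.4457 = 283.9 mm
Therefore the cumulative infiltration F = 283.9 mm.


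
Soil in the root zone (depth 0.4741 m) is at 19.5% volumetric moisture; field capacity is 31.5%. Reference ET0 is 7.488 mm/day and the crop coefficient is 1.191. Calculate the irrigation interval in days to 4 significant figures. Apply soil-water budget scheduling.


Approach: apply soil-water budget scheduling, SMD = (FC-theta)/100*depth*1000; ETc = ET0*Kc; interval = SMD/ETc.
Step 1 — soil moisture deficit:
  SMD = (31.5 - 19.5)/100 * 0.4741 * 1000 = 56.8920 mm
Step 2 — daily crop ET (ETc = ET0*Kc):
  ETc = 7.488 * 1.191 = 8.91821 mm/day
Step 3 — irrigation interval (SMD/ETc):
  interval = 56.8920 / 8.91821 = 6.379 days
Therefore the irrigation interval = 6.379 days.


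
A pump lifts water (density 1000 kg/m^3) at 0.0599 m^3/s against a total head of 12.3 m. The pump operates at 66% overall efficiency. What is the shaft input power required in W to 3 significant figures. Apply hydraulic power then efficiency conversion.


Approach: apply hydraulic power then efficiency conversion, P = rho*g*Q*H; P_in = P/eta.
Step 1 — hydraulic power (P = rho*g*Q*H):
  P = 1000 * 9.81 * 0.0599 * 12.3 = 7227.7 W
Step 2 — input power: P_in = P/eta = 7227.7 / 0.66 = 11000 W
Therefore the shaft input power required = 11000 W.
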